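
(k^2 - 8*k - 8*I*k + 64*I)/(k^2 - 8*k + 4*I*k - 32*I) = (k - 8*I)/(k + 4*I)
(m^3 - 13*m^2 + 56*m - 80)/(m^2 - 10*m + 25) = (m^2 - 8*m + 16)/(m - 5)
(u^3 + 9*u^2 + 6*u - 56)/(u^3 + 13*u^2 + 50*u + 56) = (u - 2)/(u + 2)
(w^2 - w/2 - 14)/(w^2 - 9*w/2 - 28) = (w - 4)/(w - 8)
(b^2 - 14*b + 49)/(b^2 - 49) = (b - 7)/(b + 7)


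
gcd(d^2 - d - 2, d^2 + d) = d + 1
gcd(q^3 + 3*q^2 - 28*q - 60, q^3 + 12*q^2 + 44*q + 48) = q^2 + 8*q + 12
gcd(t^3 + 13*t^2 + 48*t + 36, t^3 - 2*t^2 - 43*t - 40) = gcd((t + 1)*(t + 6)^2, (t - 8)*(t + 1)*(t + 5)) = t + 1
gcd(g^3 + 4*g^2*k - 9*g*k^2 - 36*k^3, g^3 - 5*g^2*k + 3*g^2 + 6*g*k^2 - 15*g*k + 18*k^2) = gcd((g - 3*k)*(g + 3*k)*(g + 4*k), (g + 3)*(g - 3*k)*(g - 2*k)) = g - 3*k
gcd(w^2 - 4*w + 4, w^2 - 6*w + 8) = w - 2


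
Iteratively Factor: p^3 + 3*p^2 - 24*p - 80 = (p - 5)*(p^2 + 8*p + 16) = (p - 5)*(p + 4)*(p + 4)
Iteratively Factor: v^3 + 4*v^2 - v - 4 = (v + 4)*(v^2 - 1) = (v + 1)*(v + 4)*(v - 1)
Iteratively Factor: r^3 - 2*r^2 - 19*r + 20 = (r - 5)*(r^2 + 3*r - 4) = (r - 5)*(r + 4)*(r - 1)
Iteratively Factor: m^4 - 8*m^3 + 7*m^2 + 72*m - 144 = (m - 4)*(m^3 - 4*m^2 - 9*m + 36) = (m - 4)*(m + 3)*(m^2 - 7*m + 12) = (m - 4)*(m - 3)*(m + 3)*(m - 4)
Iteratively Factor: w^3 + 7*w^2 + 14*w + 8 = (w + 1)*(w^2 + 6*w + 8) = (w + 1)*(w + 4)*(w + 2)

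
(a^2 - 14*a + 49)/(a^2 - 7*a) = (a - 7)/a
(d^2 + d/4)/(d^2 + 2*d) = (d + 1/4)/(d + 2)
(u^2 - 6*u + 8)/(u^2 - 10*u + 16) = (u - 4)/(u - 8)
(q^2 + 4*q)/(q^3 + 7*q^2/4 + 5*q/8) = 8*(q + 4)/(8*q^2 + 14*q + 5)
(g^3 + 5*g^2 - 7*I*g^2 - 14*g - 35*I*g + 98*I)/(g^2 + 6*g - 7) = (g^2 - g*(2 + 7*I) + 14*I)/(g - 1)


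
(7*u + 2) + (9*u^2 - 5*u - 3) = 9*u^2 + 2*u - 1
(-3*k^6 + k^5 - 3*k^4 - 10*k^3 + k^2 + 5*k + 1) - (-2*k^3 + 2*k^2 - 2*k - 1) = -3*k^6 + k^5 - 3*k^4 - 8*k^3 - k^2 + 7*k + 2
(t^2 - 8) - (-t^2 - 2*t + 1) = 2*t^2 + 2*t - 9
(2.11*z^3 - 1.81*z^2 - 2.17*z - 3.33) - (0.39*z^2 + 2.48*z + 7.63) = 2.11*z^3 - 2.2*z^2 - 4.65*z - 10.96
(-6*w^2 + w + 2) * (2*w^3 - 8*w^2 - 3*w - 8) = -12*w^5 + 50*w^4 + 14*w^3 + 29*w^2 - 14*w - 16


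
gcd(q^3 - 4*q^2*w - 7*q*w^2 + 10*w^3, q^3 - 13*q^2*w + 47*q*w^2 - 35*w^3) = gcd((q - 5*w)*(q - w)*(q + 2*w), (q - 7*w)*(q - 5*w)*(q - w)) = q^2 - 6*q*w + 5*w^2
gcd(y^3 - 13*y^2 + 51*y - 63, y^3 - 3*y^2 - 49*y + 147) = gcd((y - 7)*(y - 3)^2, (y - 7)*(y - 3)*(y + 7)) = y^2 - 10*y + 21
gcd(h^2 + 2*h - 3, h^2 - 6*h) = 1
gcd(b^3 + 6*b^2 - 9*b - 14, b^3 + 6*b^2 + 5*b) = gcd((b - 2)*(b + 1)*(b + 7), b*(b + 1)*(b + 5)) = b + 1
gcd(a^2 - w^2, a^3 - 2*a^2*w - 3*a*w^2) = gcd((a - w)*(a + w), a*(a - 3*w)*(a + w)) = a + w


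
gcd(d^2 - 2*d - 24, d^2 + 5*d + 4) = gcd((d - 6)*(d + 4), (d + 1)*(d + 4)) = d + 4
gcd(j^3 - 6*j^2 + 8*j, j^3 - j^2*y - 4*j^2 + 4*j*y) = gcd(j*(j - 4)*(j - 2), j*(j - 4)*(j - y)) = j^2 - 4*j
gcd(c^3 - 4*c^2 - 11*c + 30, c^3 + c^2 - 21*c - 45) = c^2 - 2*c - 15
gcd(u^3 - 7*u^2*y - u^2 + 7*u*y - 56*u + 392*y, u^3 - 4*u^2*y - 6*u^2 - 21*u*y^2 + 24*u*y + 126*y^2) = -u + 7*y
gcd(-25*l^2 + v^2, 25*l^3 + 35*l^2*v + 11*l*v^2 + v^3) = 5*l + v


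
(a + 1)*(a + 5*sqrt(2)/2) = a^2 + a + 5*sqrt(2)*a/2 + 5*sqrt(2)/2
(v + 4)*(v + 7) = v^2 + 11*v + 28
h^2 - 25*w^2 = (h - 5*w)*(h + 5*w)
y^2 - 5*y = y*(y - 5)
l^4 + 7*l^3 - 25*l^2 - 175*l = l*(l - 5)*(l + 5)*(l + 7)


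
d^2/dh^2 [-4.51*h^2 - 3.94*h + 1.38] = -9.02000000000000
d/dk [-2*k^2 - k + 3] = -4*k - 1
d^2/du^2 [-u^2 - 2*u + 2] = -2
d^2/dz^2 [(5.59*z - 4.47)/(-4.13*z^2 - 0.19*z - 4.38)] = (-(5.59*z - 4.47)*(8.26*z + 0.19)*(16.52*z + 0.38) + (138.5202*z - 34.798)*(4.13*z^2 + 0.19*z + 4.38))/(4.13*z^2 + 0.19*z + 4.38)^3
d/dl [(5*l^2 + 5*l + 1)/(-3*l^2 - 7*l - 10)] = (-20*l^2 - 94*l - 43)/(9*l^4 + 42*l^3 + 109*l^2 + 140*l + 100)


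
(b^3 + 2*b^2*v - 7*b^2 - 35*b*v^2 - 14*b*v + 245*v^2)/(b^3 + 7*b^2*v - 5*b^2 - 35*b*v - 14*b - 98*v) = (b - 5*v)/(b + 2)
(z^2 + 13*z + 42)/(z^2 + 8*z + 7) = (z + 6)/(z + 1)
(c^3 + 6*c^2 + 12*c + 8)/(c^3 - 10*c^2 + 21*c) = (c^3 + 6*c^2 + 12*c + 8)/(c*(c^2 - 10*c + 21))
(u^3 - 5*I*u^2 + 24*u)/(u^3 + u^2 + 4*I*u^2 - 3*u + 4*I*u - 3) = u*(u - 8*I)/(u^2 + u*(1 + I) + I)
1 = 1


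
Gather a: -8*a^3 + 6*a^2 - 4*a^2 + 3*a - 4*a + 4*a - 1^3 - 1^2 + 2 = -8*a^3 + 2*a^2 + 3*a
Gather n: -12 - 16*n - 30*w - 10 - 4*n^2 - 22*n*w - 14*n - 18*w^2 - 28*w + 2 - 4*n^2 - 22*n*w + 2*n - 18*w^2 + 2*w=-8*n^2 + n*(-44*w - 28) - 36*w^2 - 56*w - 20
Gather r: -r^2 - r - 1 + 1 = -r^2 - r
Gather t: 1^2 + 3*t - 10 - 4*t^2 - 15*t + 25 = -4*t^2 - 12*t + 16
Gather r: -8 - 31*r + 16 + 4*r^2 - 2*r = 4*r^2 - 33*r + 8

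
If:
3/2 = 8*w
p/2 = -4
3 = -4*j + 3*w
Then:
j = -39/64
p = -8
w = 3/16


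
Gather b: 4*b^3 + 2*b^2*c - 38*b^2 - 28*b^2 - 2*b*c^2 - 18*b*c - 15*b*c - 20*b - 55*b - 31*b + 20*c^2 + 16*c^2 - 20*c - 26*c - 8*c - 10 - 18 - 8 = 4*b^3 + b^2*(2*c - 66) + b*(-2*c^2 - 33*c - 106) + 36*c^2 - 54*c - 36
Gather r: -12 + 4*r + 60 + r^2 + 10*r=r^2 + 14*r + 48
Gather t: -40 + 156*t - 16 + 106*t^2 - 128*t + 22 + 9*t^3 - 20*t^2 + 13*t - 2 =9*t^3 + 86*t^2 + 41*t - 36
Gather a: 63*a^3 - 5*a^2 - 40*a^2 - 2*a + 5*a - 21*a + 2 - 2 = 63*a^3 - 45*a^2 - 18*a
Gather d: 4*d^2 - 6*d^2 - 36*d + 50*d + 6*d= -2*d^2 + 20*d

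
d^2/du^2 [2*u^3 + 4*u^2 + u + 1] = 12*u + 8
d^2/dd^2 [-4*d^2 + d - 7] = -8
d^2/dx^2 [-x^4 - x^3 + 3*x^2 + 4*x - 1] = -12*x^2 - 6*x + 6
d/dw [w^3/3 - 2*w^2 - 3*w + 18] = w^2 - 4*w - 3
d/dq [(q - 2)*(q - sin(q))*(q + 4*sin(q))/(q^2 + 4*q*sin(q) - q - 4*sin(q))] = (-q^2*cos(q) + q^2 + 3*q*cos(q) - 2*q - sin(q) - 2*cos(q) + 2)/(q^2 - 2*q + 1)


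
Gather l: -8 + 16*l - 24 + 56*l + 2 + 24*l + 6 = 96*l - 24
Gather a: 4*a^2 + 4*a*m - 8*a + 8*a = 4*a^2 + 4*a*m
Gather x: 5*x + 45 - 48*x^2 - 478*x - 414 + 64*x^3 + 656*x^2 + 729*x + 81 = 64*x^3 + 608*x^2 + 256*x - 288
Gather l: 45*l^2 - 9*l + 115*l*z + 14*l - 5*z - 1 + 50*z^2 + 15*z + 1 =45*l^2 + l*(115*z + 5) + 50*z^2 + 10*z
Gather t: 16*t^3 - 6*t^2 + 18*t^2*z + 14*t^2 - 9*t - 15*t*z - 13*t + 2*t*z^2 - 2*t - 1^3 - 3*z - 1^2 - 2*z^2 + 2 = 16*t^3 + t^2*(18*z + 8) + t*(2*z^2 - 15*z - 24) - 2*z^2 - 3*z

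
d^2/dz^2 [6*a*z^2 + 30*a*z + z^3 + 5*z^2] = 12*a + 6*z + 10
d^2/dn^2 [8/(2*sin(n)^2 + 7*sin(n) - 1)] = 8*(-16*sin(n)^4 - 42*sin(n)^3 - 33*sin(n)^2 + 77*sin(n) + 102)/(7*sin(n) - cos(2*n))^3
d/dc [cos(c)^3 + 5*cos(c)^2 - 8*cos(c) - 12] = (-3*cos(c)^2 - 10*cos(c) + 8)*sin(c)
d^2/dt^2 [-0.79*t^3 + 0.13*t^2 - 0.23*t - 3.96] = 0.26 - 4.74*t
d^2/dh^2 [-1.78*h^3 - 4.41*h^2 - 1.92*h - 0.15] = -10.68*h - 8.82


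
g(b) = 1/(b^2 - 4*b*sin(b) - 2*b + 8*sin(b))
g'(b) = (4*b*cos(b) - 2*b + 4*sin(b) - 8*cos(b) + 2)/(b^2 - 4*b*sin(b) - 2*b + 8*sin(b))^2 = 2*(2*b*cos(b) - b + 2*sin(b) - 4*cos(b) + 1)/((b - 2)^2*(b - 4*sin(b))^2)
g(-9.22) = 0.01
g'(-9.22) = 0.01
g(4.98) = 0.04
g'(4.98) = -0.01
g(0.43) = 0.51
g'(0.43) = -0.77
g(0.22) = 0.86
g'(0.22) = -3.34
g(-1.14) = -0.13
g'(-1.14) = -0.07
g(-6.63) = 0.02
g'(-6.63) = -0.01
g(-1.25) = -0.12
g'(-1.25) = -0.05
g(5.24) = 0.04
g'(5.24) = -0.01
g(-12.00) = 0.01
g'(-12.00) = 0.00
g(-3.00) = 0.08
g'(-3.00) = 0.18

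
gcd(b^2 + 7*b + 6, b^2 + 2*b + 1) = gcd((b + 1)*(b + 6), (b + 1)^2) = b + 1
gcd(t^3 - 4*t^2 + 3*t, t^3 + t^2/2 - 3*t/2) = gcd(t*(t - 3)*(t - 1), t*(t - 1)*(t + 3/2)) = t^2 - t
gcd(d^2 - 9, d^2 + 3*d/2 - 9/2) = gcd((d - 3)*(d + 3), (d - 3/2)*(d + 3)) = d + 3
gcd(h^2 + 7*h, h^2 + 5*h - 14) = h + 7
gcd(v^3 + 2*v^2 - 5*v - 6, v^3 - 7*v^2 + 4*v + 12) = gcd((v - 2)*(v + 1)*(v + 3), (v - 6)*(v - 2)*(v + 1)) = v^2 - v - 2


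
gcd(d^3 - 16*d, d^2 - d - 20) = d + 4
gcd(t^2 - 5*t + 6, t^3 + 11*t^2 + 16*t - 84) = t - 2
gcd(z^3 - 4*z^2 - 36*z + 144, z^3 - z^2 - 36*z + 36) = z^2 - 36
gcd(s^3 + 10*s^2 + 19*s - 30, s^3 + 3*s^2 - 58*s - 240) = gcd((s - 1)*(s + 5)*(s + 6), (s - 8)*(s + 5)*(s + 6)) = s^2 + 11*s + 30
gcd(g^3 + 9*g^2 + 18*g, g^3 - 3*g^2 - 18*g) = g^2 + 3*g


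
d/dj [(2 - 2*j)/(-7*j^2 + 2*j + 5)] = -14/(49*j^2 + 70*j + 25)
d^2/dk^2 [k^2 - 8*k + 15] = 2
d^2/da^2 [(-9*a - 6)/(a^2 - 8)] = 6*(-4*a^2*(3*a + 2) + (9*a + 2)*(a^2 - 8))/(a^2 - 8)^3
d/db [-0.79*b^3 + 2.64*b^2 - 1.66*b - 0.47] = -2.37*b^2 + 5.28*b - 1.66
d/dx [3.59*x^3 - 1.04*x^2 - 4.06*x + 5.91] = 10.77*x^2 - 2.08*x - 4.06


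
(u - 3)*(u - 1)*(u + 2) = u^3 - 2*u^2 - 5*u + 6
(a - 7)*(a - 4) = a^2 - 11*a + 28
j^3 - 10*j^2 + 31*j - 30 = (j - 5)*(j - 3)*(j - 2)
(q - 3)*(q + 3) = q^2 - 9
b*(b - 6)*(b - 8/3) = b^3 - 26*b^2/3 + 16*b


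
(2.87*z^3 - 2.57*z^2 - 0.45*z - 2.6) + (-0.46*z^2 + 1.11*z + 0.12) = 2.87*z^3 - 3.03*z^2 + 0.66*z - 2.48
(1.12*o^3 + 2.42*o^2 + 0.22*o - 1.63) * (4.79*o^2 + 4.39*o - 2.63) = 5.3648*o^5 + 16.5086*o^4 + 8.732*o^3 - 13.2065*o^2 - 7.7343*o + 4.2869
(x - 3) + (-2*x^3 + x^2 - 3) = -2*x^3 + x^2 + x - 6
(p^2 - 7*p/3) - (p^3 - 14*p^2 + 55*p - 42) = -p^3 + 15*p^2 - 172*p/3 + 42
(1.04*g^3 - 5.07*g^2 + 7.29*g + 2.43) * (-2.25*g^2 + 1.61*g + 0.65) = -2.34*g^5 + 13.0819*g^4 - 23.8892*g^3 + 2.9739*g^2 + 8.6508*g + 1.5795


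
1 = 1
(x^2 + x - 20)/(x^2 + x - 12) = (x^2 + x - 20)/(x^2 + x - 12)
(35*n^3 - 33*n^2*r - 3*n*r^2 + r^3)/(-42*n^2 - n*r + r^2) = (-5*n^2 + 4*n*r + r^2)/(6*n + r)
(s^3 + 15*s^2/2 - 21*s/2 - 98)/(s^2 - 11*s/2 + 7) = (s^2 + 11*s + 28)/(s - 2)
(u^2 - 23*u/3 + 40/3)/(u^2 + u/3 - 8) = (u - 5)/(u + 3)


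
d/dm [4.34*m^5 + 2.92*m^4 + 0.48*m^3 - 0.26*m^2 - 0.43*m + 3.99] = 21.7*m^4 + 11.68*m^3 + 1.44*m^2 - 0.52*m - 0.43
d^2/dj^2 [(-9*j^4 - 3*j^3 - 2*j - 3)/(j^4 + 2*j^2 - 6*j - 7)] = 2*(-3*j^9 + 54*j^8 - 318*j^7 - 822*j^6 + 60*j^5 - 684*j^4 - 3286*j^3 - 3186*j^2 - 417*j - 66)/(j^12 + 6*j^10 - 18*j^9 - 9*j^8 - 72*j^7 + 32*j^6 + 180*j^5 + 279*j^4 + 288*j^3 - 462*j^2 - 882*j - 343)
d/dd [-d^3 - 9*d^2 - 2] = 3*d*(-d - 6)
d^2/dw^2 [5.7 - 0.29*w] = 0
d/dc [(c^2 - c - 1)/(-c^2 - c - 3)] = 2*(-c^2 - 4*c + 1)/(c^4 + 2*c^3 + 7*c^2 + 6*c + 9)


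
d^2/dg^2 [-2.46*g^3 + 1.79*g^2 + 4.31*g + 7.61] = 3.58 - 14.76*g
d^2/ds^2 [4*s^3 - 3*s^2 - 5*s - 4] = 24*s - 6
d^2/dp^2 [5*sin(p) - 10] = -5*sin(p)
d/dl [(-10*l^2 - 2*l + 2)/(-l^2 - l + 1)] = 8*l*(l - 2)/(l^4 + 2*l^3 - l^2 - 2*l + 1)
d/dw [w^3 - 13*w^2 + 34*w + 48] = 3*w^2 - 26*w + 34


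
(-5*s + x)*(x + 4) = -5*s*x - 20*s + x^2 + 4*x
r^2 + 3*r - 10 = (r - 2)*(r + 5)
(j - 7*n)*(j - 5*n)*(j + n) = j^3 - 11*j^2*n + 23*j*n^2 + 35*n^3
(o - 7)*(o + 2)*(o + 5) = o^3 - 39*o - 70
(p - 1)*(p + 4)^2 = p^3 + 7*p^2 + 8*p - 16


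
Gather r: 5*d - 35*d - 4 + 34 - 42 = -30*d - 12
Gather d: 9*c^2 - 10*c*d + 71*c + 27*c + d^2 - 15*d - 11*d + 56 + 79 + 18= 9*c^2 + 98*c + d^2 + d*(-10*c - 26) + 153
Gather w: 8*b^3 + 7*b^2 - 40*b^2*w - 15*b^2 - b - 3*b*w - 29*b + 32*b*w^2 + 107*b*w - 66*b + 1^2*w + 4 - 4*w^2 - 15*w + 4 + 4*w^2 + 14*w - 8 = 8*b^3 - 8*b^2 + 32*b*w^2 - 96*b + w*(-40*b^2 + 104*b)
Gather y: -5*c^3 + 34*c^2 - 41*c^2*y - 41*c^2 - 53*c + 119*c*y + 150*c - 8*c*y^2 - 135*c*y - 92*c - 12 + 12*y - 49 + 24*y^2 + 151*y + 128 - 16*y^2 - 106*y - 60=-5*c^3 - 7*c^2 + 5*c + y^2*(8 - 8*c) + y*(-41*c^2 - 16*c + 57) + 7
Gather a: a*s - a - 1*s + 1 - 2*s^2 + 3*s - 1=a*(s - 1) - 2*s^2 + 2*s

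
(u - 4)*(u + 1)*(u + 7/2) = u^3 + u^2/2 - 29*u/2 - 14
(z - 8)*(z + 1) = z^2 - 7*z - 8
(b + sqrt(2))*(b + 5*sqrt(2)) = b^2 + 6*sqrt(2)*b + 10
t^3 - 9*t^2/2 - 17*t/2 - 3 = (t - 6)*(t + 1/2)*(t + 1)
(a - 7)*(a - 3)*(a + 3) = a^3 - 7*a^2 - 9*a + 63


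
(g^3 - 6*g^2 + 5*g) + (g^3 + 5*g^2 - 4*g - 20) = 2*g^3 - g^2 + g - 20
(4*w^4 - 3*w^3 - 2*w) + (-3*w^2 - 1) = 4*w^4 - 3*w^3 - 3*w^2 - 2*w - 1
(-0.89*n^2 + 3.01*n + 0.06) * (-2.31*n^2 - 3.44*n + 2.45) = 2.0559*n^4 - 3.8915*n^3 - 12.6735*n^2 + 7.1681*n + 0.147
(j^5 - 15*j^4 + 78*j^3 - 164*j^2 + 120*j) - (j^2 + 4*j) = j^5 - 15*j^4 + 78*j^3 - 165*j^2 + 116*j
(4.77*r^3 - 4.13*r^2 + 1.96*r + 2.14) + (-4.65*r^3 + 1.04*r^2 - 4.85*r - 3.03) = 0.119999999999999*r^3 - 3.09*r^2 - 2.89*r - 0.89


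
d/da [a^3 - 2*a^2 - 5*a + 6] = 3*a^2 - 4*a - 5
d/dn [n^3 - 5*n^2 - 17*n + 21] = 3*n^2 - 10*n - 17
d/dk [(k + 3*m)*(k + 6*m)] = 2*k + 9*m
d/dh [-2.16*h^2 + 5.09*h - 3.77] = 5.09 - 4.32*h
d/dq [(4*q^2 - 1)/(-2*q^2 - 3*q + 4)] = (-12*q^2 + 28*q - 3)/(4*q^4 + 12*q^3 - 7*q^2 - 24*q + 16)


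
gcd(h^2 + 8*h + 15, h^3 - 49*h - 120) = h^2 + 8*h + 15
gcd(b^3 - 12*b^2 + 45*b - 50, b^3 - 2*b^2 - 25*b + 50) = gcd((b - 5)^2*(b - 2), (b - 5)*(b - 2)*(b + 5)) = b^2 - 7*b + 10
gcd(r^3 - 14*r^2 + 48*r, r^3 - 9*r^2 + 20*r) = r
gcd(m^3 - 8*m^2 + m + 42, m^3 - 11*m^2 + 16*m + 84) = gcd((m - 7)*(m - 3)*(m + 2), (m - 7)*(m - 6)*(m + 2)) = m^2 - 5*m - 14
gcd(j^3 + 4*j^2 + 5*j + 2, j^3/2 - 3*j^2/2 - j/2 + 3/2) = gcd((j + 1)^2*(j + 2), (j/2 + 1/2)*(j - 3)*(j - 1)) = j + 1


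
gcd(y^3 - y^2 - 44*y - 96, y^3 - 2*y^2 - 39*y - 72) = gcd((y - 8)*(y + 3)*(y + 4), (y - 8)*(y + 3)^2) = y^2 - 5*y - 24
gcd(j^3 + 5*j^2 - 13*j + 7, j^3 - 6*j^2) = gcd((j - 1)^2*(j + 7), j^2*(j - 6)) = 1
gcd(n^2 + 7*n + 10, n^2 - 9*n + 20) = 1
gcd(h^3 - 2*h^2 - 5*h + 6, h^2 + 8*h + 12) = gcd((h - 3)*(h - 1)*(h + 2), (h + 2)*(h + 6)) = h + 2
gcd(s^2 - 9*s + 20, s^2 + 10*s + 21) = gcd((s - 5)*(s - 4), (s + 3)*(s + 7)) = 1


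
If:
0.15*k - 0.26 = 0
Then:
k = 1.73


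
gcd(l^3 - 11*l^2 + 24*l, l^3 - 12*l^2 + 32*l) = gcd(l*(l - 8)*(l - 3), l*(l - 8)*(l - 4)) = l^2 - 8*l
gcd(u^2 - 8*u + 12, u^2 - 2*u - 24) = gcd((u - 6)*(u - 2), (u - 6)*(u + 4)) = u - 6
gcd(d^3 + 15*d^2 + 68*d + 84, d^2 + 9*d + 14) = d^2 + 9*d + 14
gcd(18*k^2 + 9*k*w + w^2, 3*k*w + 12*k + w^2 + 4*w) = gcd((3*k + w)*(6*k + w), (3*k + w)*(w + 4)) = 3*k + w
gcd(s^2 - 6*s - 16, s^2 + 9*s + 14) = s + 2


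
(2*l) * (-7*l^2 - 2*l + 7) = -14*l^3 - 4*l^2 + 14*l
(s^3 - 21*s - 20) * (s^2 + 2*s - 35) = s^5 + 2*s^4 - 56*s^3 - 62*s^2 + 695*s + 700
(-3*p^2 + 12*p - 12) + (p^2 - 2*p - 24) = -2*p^2 + 10*p - 36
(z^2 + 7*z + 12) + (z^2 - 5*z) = 2*z^2 + 2*z + 12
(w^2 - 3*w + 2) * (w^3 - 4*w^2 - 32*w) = w^5 - 7*w^4 - 18*w^3 + 88*w^2 - 64*w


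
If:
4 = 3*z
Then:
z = 4/3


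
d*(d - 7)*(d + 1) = d^3 - 6*d^2 - 7*d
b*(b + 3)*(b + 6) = b^3 + 9*b^2 + 18*b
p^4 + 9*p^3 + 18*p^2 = p^2*(p + 3)*(p + 6)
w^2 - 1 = (w - 1)*(w + 1)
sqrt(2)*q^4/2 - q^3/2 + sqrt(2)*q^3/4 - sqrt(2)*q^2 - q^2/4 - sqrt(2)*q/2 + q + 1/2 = (q + 1/2)*(q - sqrt(2))*(q - sqrt(2)/2)*(sqrt(2)*q/2 + 1)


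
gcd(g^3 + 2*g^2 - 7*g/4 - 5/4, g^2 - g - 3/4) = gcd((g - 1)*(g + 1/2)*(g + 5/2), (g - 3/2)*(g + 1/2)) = g + 1/2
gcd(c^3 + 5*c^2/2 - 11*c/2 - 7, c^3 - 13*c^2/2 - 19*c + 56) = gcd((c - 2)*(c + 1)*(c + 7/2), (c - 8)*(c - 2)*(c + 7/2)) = c^2 + 3*c/2 - 7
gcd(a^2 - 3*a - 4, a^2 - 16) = a - 4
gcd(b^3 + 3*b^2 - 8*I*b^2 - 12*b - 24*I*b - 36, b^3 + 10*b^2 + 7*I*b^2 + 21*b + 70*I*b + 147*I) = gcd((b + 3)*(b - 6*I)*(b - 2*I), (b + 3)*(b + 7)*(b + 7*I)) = b + 3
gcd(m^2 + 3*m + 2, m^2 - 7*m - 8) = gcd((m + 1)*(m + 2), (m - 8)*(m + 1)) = m + 1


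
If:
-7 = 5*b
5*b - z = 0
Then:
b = -7/5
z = -7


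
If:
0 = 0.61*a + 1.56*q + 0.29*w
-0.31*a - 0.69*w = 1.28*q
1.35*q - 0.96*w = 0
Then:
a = 0.00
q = 0.00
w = 0.00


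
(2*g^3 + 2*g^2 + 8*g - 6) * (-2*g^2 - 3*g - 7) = -4*g^5 - 10*g^4 - 36*g^3 - 26*g^2 - 38*g + 42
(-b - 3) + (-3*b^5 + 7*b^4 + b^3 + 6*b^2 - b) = -3*b^5 + 7*b^4 + b^3 + 6*b^2 - 2*b - 3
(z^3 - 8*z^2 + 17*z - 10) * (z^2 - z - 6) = z^5 - 9*z^4 + 19*z^3 + 21*z^2 - 92*z + 60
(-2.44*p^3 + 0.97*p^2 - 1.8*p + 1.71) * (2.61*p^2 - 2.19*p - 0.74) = -6.3684*p^5 + 7.8753*p^4 - 5.0167*p^3 + 7.6873*p^2 - 2.4129*p - 1.2654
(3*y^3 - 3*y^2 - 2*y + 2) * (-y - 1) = -3*y^4 + 5*y^2 - 2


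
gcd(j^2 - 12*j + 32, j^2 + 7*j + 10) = 1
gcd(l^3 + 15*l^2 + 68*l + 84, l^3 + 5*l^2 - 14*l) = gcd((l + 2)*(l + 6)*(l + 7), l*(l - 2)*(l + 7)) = l + 7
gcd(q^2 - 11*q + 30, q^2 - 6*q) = q - 6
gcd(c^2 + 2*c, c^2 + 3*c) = c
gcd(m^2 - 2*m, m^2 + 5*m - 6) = 1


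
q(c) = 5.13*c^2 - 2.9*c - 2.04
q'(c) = 10.26*c - 2.9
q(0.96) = -0.10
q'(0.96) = 6.95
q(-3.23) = 60.85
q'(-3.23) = -36.04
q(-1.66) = 16.91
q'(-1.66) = -19.93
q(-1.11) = 7.50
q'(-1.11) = -14.29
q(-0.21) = -1.20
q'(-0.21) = -5.05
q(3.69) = 57.11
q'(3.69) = 34.96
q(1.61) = 6.59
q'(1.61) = 13.62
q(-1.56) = 14.97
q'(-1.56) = -18.91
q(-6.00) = 200.04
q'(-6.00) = -64.46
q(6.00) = 165.24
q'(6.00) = 58.66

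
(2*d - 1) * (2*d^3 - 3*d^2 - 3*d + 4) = 4*d^4 - 8*d^3 - 3*d^2 + 11*d - 4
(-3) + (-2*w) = -2*w - 3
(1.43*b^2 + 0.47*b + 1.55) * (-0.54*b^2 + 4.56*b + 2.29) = -0.7722*b^4 + 6.267*b^3 + 4.5809*b^2 + 8.1443*b + 3.5495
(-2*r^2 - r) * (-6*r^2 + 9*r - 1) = 12*r^4 - 12*r^3 - 7*r^2 + r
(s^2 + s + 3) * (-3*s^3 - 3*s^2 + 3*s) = -3*s^5 - 6*s^4 - 9*s^3 - 6*s^2 + 9*s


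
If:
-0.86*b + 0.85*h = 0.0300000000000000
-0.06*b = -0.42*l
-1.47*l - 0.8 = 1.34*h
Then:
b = -0.54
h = -0.51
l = -0.08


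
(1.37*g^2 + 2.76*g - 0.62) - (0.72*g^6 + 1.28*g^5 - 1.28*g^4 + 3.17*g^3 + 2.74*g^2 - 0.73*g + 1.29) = -0.72*g^6 - 1.28*g^5 + 1.28*g^4 - 3.17*g^3 - 1.37*g^2 + 3.49*g - 1.91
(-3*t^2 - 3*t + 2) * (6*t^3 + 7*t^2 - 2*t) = -18*t^5 - 39*t^4 - 3*t^3 + 20*t^2 - 4*t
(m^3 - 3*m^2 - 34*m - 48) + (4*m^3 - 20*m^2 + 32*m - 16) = 5*m^3 - 23*m^2 - 2*m - 64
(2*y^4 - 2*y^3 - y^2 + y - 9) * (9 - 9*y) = -18*y^5 + 36*y^4 - 9*y^3 - 18*y^2 + 90*y - 81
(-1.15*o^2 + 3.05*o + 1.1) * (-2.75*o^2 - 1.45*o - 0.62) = 3.1625*o^4 - 6.72*o^3 - 6.7345*o^2 - 3.486*o - 0.682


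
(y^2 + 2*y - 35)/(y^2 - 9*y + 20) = (y + 7)/(y - 4)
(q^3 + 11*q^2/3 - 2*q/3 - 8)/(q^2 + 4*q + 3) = (3*q^2 + 2*q - 8)/(3*(q + 1))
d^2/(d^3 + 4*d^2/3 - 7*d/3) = 3*d/(3*d^2 + 4*d - 7)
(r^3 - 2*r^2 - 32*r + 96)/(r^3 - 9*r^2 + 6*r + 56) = (r^2 + 2*r - 24)/(r^2 - 5*r - 14)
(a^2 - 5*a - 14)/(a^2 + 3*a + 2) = (a - 7)/(a + 1)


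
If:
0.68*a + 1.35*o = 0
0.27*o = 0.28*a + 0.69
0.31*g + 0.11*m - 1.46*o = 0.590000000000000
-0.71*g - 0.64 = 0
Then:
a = -1.66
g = -0.90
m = 18.99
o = 0.84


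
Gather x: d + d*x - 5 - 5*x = d + x*(d - 5) - 5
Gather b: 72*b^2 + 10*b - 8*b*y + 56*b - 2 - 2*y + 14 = 72*b^2 + b*(66 - 8*y) - 2*y + 12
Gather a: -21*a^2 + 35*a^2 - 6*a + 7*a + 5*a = 14*a^2 + 6*a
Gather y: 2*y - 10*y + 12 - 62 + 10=-8*y - 40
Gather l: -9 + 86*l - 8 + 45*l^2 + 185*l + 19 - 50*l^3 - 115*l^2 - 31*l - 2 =-50*l^3 - 70*l^2 + 240*l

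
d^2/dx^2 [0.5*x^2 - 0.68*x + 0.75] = 1.00000000000000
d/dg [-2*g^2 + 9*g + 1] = 9 - 4*g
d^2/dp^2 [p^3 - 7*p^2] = 6*p - 14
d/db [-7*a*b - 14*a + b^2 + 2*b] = -7*a + 2*b + 2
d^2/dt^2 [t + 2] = 0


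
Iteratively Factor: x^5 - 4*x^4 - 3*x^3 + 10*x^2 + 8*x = (x - 4)*(x^4 - 3*x^2 - 2*x) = (x - 4)*(x + 1)*(x^3 - x^2 - 2*x) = (x - 4)*(x + 1)^2*(x^2 - 2*x) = (x - 4)*(x - 2)*(x + 1)^2*(x)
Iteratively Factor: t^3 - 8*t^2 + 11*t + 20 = (t - 5)*(t^2 - 3*t - 4) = (t - 5)*(t - 4)*(t + 1)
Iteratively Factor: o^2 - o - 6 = (o + 2)*(o - 3)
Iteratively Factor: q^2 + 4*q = (q)*(q + 4)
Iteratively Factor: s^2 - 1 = (s + 1)*(s - 1)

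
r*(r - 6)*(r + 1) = r^3 - 5*r^2 - 6*r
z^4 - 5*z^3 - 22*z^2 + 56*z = z*(z - 7)*(z - 2)*(z + 4)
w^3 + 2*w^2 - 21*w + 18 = (w - 3)*(w - 1)*(w + 6)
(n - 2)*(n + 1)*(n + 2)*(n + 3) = n^4 + 4*n^3 - n^2 - 16*n - 12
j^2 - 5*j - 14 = (j - 7)*(j + 2)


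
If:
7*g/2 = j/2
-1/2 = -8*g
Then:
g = 1/16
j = 7/16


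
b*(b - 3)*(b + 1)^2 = b^4 - b^3 - 5*b^2 - 3*b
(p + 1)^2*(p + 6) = p^3 + 8*p^2 + 13*p + 6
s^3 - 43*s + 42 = (s - 6)*(s - 1)*(s + 7)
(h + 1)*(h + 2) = h^2 + 3*h + 2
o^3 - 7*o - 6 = (o - 3)*(o + 1)*(o + 2)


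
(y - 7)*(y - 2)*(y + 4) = y^3 - 5*y^2 - 22*y + 56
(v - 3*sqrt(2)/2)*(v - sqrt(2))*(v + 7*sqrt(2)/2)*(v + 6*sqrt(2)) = v^4 + 7*sqrt(2)*v^3 - 5*v^2/2 - 153*sqrt(2)*v/2 + 126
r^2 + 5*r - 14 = (r - 2)*(r + 7)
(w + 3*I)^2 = w^2 + 6*I*w - 9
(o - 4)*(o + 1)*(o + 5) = o^3 + 2*o^2 - 19*o - 20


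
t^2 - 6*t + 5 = (t - 5)*(t - 1)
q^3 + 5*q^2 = q^2*(q + 5)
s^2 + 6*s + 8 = (s + 2)*(s + 4)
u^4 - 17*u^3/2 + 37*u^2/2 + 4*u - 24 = (u - 4)^2*(u - 3/2)*(u + 1)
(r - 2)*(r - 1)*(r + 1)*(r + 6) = r^4 + 4*r^3 - 13*r^2 - 4*r + 12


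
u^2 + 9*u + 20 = (u + 4)*(u + 5)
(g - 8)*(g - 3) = g^2 - 11*g + 24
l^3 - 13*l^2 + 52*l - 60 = (l - 6)*(l - 5)*(l - 2)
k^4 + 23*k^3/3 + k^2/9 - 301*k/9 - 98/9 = (k - 2)*(k + 1/3)*(k + 7/3)*(k + 7)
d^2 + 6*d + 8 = (d + 2)*(d + 4)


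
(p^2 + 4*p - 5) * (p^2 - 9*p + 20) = p^4 - 5*p^3 - 21*p^2 + 125*p - 100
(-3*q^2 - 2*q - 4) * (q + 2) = -3*q^3 - 8*q^2 - 8*q - 8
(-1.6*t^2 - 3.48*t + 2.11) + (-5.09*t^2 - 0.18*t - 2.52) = -6.69*t^2 - 3.66*t - 0.41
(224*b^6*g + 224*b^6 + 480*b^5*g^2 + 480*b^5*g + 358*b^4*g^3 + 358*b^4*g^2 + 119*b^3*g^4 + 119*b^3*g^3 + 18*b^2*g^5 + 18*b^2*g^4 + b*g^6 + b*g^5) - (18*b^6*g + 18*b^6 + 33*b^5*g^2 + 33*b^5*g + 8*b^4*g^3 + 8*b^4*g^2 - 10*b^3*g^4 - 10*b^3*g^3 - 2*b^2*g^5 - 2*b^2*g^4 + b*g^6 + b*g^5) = 206*b^6*g + 206*b^6 + 447*b^5*g^2 + 447*b^5*g + 350*b^4*g^3 + 350*b^4*g^2 + 129*b^3*g^4 + 129*b^3*g^3 + 20*b^2*g^5 + 20*b^2*g^4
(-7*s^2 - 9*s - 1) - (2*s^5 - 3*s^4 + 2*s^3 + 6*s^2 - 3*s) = -2*s^5 + 3*s^4 - 2*s^3 - 13*s^2 - 6*s - 1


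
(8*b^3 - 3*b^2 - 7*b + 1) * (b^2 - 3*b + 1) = 8*b^5 - 27*b^4 + 10*b^3 + 19*b^2 - 10*b + 1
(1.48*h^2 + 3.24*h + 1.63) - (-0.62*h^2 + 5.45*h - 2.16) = 2.1*h^2 - 2.21*h + 3.79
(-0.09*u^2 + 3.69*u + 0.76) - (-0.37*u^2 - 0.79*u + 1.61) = 0.28*u^2 + 4.48*u - 0.85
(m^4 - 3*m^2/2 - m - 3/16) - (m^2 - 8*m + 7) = m^4 - 5*m^2/2 + 7*m - 115/16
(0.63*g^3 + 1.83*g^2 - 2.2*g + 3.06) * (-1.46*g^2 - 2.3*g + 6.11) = -0.9198*g^5 - 4.1208*g^4 + 2.8523*g^3 + 11.7737*g^2 - 20.48*g + 18.6966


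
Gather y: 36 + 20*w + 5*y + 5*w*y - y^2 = 20*w - y^2 + y*(5*w + 5) + 36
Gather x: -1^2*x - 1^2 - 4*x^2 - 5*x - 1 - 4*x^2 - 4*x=-8*x^2 - 10*x - 2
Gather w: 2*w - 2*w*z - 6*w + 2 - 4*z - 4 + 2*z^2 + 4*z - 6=w*(-2*z - 4) + 2*z^2 - 8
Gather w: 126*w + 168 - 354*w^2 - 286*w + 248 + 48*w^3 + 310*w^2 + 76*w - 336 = 48*w^3 - 44*w^2 - 84*w + 80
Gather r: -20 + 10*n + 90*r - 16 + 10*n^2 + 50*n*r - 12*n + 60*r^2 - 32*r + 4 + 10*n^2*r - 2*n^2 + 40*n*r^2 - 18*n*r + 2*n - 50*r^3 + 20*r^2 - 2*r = 8*n^2 - 50*r^3 + r^2*(40*n + 80) + r*(10*n^2 + 32*n + 56) - 32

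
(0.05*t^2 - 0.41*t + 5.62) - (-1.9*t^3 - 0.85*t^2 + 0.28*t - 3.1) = 1.9*t^3 + 0.9*t^2 - 0.69*t + 8.72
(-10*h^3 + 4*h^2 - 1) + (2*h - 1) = -10*h^3 + 4*h^2 + 2*h - 2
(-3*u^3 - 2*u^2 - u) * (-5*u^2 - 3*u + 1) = 15*u^5 + 19*u^4 + 8*u^3 + u^2 - u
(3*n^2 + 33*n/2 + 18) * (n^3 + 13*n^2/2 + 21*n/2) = 3*n^5 + 36*n^4 + 627*n^3/4 + 1161*n^2/4 + 189*n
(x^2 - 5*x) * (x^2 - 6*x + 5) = x^4 - 11*x^3 + 35*x^2 - 25*x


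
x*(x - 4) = x^2 - 4*x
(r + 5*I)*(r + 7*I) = r^2 + 12*I*r - 35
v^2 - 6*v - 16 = (v - 8)*(v + 2)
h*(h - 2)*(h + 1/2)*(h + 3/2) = h^4 - 13*h^2/4 - 3*h/2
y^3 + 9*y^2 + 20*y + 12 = (y + 1)*(y + 2)*(y + 6)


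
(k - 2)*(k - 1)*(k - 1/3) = k^3 - 10*k^2/3 + 3*k - 2/3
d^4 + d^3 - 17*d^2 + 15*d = d*(d - 3)*(d - 1)*(d + 5)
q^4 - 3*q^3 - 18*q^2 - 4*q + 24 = (q - 6)*(q - 1)*(q + 2)^2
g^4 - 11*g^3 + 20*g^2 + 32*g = g*(g - 8)*(g - 4)*(g + 1)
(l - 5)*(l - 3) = l^2 - 8*l + 15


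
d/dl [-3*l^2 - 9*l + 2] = -6*l - 9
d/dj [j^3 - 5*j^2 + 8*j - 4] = 3*j^2 - 10*j + 8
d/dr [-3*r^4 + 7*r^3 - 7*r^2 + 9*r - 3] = -12*r^3 + 21*r^2 - 14*r + 9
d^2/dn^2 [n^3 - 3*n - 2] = 6*n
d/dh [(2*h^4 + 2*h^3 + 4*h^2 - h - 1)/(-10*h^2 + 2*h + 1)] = (-40*h^5 - 8*h^4 + 16*h^3 + 4*h^2 - 12*h + 1)/(100*h^4 - 40*h^3 - 16*h^2 + 4*h + 1)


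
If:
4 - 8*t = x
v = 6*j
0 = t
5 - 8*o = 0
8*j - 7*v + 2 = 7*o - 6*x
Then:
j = 173/272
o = 5/8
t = 0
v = 519/136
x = 4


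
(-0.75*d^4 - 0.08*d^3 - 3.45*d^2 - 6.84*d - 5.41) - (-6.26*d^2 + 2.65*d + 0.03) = -0.75*d^4 - 0.08*d^3 + 2.81*d^2 - 9.49*d - 5.44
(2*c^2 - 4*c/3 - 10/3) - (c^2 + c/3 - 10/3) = c^2 - 5*c/3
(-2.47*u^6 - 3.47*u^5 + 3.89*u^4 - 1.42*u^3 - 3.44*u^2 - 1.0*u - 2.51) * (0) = 0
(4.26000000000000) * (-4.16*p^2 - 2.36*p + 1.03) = -17.7216*p^2 - 10.0536*p + 4.3878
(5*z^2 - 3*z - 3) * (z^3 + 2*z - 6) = 5*z^5 - 3*z^4 + 7*z^3 - 36*z^2 + 12*z + 18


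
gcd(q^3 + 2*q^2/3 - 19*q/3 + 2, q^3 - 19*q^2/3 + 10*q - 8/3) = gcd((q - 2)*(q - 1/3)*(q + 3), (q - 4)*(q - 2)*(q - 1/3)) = q^2 - 7*q/3 + 2/3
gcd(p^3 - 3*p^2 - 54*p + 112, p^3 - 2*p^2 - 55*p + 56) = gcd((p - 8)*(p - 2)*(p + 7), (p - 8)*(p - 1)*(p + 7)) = p^2 - p - 56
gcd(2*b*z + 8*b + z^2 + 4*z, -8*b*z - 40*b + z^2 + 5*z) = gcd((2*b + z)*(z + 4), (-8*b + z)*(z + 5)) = 1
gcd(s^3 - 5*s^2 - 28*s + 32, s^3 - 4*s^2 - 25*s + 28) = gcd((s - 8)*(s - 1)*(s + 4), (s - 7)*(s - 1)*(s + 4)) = s^2 + 3*s - 4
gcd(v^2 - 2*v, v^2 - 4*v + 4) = v - 2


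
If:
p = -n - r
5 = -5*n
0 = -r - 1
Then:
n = -1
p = 2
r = -1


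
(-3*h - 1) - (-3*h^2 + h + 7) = 3*h^2 - 4*h - 8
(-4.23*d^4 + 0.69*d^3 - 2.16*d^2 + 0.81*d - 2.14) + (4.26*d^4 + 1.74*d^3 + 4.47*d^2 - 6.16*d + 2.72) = 0.0299999999999994*d^4 + 2.43*d^3 + 2.31*d^2 - 5.35*d + 0.58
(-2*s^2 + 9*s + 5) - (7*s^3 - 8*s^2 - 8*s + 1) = -7*s^3 + 6*s^2 + 17*s + 4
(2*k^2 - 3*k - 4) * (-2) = -4*k^2 + 6*k + 8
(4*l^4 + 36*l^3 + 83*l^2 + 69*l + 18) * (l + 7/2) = 4*l^5 + 50*l^4 + 209*l^3 + 719*l^2/2 + 519*l/2 + 63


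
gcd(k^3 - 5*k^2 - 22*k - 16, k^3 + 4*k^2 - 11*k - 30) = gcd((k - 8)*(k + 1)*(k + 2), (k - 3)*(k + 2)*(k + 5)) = k + 2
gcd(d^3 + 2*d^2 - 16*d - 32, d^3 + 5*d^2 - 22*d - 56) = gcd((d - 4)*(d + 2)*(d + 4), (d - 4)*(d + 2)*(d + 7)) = d^2 - 2*d - 8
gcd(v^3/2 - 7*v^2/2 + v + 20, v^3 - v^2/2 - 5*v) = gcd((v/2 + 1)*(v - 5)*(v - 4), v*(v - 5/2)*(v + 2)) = v + 2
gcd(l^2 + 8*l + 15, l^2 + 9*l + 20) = l + 5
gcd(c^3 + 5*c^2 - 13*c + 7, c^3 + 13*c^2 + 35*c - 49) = c^2 + 6*c - 7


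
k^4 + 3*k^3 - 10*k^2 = k^2*(k - 2)*(k + 5)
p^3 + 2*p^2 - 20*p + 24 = (p - 2)^2*(p + 6)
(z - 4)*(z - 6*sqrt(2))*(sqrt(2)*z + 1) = sqrt(2)*z^3 - 11*z^2 - 4*sqrt(2)*z^2 - 6*sqrt(2)*z + 44*z + 24*sqrt(2)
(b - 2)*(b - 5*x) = b^2 - 5*b*x - 2*b + 10*x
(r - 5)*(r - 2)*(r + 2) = r^3 - 5*r^2 - 4*r + 20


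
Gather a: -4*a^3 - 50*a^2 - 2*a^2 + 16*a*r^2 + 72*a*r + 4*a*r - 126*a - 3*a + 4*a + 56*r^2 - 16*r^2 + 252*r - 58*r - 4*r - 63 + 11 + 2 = -4*a^3 - 52*a^2 + a*(16*r^2 + 76*r - 125) + 40*r^2 + 190*r - 50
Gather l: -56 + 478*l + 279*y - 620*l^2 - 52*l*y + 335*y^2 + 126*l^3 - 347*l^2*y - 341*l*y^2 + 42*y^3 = 126*l^3 + l^2*(-347*y - 620) + l*(-341*y^2 - 52*y + 478) + 42*y^3 + 335*y^2 + 279*y - 56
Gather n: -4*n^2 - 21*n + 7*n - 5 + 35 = -4*n^2 - 14*n + 30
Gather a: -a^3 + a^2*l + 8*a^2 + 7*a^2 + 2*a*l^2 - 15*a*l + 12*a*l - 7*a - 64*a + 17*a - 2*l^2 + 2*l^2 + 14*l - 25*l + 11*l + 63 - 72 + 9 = -a^3 + a^2*(l + 15) + a*(2*l^2 - 3*l - 54)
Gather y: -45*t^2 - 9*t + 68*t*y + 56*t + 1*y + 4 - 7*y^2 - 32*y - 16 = -45*t^2 + 47*t - 7*y^2 + y*(68*t - 31) - 12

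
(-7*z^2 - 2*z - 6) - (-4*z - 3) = -7*z^2 + 2*z - 3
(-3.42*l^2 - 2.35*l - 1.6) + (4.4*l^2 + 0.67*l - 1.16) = 0.98*l^2 - 1.68*l - 2.76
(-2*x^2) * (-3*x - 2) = 6*x^3 + 4*x^2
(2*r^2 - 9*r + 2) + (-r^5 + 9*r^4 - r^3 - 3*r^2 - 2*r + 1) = -r^5 + 9*r^4 - r^3 - r^2 - 11*r + 3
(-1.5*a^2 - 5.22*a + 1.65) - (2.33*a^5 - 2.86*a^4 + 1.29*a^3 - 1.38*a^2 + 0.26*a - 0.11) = -2.33*a^5 + 2.86*a^4 - 1.29*a^3 - 0.12*a^2 - 5.48*a + 1.76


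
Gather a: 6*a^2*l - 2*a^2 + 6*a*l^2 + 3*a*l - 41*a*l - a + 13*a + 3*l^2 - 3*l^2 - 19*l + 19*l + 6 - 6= a^2*(6*l - 2) + a*(6*l^2 - 38*l + 12)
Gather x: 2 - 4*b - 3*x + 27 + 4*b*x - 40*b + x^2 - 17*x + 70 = -44*b + x^2 + x*(4*b - 20) + 99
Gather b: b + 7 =b + 7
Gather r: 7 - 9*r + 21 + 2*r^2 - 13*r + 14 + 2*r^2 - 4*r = 4*r^2 - 26*r + 42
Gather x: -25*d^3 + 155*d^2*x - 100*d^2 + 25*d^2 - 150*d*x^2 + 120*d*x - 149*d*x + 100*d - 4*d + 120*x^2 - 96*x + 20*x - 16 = -25*d^3 - 75*d^2 + 96*d + x^2*(120 - 150*d) + x*(155*d^2 - 29*d - 76) - 16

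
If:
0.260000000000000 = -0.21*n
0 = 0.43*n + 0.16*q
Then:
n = -1.24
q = 3.33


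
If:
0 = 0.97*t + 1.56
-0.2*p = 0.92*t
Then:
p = 7.40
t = -1.61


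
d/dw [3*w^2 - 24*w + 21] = 6*w - 24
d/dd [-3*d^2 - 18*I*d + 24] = -6*d - 18*I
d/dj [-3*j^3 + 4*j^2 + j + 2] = -9*j^2 + 8*j + 1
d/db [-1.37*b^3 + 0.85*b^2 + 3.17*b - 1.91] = -4.11*b^2 + 1.7*b + 3.17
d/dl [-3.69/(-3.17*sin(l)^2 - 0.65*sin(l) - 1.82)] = -(23.3946*sin(l) + 2.3985)*cos(l)/(3.17*sin(l)^2 + 0.65*sin(l) + 1.82)^2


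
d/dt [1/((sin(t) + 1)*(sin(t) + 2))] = -(2*sin(t) + 3)*cos(t)/((sin(t) + 1)^2*(sin(t) + 2)^2)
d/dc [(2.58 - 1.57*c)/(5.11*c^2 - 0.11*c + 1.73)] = (8.0227*c^2 - 26.3676*c - 2.4323)/(26.1121*c^4 - 1.1242*c^3 + 17.6927*c^2 - 0.3806*c + 2.9929)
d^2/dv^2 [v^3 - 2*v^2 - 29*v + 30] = 6*v - 4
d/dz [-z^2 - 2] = -2*z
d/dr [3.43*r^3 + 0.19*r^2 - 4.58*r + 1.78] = 10.29*r^2 + 0.38*r - 4.58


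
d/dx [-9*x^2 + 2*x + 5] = 2 - 18*x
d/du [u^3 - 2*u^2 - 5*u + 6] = 3*u^2 - 4*u - 5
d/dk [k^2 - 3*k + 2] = 2*k - 3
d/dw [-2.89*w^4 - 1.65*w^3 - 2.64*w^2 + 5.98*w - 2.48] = -11.56*w^3 - 4.95*w^2 - 5.28*w + 5.98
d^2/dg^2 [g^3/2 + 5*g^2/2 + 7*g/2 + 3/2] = 3*g + 5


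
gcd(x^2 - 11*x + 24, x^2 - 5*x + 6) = x - 3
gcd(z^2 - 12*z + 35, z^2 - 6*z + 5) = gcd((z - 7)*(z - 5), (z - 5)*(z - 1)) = z - 5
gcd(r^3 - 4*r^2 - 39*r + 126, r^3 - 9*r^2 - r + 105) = r - 7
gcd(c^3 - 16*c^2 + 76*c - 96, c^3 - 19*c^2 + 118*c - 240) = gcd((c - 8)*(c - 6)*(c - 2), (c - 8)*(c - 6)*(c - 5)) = c^2 - 14*c + 48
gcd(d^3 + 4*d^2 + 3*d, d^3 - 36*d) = d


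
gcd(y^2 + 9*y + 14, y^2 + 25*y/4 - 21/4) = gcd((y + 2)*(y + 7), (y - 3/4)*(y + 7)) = y + 7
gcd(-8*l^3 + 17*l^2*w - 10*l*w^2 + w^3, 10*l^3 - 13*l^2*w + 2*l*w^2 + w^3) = -l + w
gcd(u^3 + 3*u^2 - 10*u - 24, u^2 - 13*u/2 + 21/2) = u - 3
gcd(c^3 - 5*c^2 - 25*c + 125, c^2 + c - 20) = c + 5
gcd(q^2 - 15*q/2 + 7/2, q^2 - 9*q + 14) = q - 7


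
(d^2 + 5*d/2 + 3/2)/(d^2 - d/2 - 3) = (d + 1)/(d - 2)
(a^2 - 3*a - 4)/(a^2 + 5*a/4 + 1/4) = 4*(a - 4)/(4*a + 1)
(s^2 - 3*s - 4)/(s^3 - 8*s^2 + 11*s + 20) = 1/(s - 5)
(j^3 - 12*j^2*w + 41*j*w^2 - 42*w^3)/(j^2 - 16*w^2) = (j^3 - 12*j^2*w + 41*j*w^2 - 42*w^3)/(j^2 - 16*w^2)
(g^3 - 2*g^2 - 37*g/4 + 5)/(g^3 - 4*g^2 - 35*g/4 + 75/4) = (2*g^2 - 9*g + 4)/(2*g^2 - 13*g + 15)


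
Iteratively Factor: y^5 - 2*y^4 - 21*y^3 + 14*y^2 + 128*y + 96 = (y + 1)*(y^4 - 3*y^3 - 18*y^2 + 32*y + 96) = (y + 1)*(y + 3)*(y^3 - 6*y^2 + 32) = (y + 1)*(y + 2)*(y + 3)*(y^2 - 8*y + 16) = (y - 4)*(y + 1)*(y + 2)*(y + 3)*(y - 4)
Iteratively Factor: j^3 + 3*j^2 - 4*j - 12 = (j + 3)*(j^2 - 4) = (j - 2)*(j + 3)*(j + 2)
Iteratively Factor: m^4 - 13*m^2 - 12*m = (m + 1)*(m^3 - m^2 - 12*m) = (m + 1)*(m + 3)*(m^2 - 4*m) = (m - 4)*(m + 1)*(m + 3)*(m)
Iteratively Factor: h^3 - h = (h - 1)*(h^2 + h) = (h - 1)*(h + 1)*(h)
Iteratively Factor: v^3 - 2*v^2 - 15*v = (v - 5)*(v^2 + 3*v) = v*(v - 5)*(v + 3)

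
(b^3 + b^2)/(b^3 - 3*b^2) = (b + 1)/(b - 3)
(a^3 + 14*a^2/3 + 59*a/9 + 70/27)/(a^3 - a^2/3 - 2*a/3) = (a^2 + 4*a + 35/9)/(a*(a - 1))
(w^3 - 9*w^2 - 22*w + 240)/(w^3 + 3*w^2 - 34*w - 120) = (w - 8)/(w + 4)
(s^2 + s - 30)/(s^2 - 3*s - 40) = (-s^2 - s + 30)/(-s^2 + 3*s + 40)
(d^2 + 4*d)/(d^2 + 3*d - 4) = d/(d - 1)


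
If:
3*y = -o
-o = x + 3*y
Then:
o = -3*y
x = 0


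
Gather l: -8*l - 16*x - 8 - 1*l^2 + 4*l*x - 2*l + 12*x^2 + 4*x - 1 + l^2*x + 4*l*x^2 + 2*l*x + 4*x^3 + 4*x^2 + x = l^2*(x - 1) + l*(4*x^2 + 6*x - 10) + 4*x^3 + 16*x^2 - 11*x - 9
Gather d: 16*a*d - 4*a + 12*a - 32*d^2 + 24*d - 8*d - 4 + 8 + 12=8*a - 32*d^2 + d*(16*a + 16) + 16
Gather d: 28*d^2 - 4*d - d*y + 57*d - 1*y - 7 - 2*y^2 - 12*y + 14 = 28*d^2 + d*(53 - y) - 2*y^2 - 13*y + 7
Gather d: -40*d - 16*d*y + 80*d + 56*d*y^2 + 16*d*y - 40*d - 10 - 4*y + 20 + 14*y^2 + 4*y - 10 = 56*d*y^2 + 14*y^2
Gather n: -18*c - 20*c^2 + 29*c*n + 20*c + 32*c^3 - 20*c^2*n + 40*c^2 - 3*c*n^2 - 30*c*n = 32*c^3 + 20*c^2 - 3*c*n^2 + 2*c + n*(-20*c^2 - c)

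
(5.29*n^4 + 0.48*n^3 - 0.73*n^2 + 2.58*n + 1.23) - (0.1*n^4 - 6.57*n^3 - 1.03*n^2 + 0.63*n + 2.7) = 5.19*n^4 + 7.05*n^3 + 0.3*n^2 + 1.95*n - 1.47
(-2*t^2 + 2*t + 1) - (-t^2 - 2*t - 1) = -t^2 + 4*t + 2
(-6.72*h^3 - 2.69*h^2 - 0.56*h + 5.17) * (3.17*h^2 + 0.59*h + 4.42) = -21.3024*h^5 - 12.4921*h^4 - 33.0647*h^3 + 4.1687*h^2 + 0.5751*h + 22.8514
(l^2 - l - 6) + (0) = l^2 - l - 6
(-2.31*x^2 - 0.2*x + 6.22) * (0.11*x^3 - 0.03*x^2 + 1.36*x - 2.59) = -0.2541*x^5 + 0.0473*x^4 - 2.4514*x^3 + 5.5243*x^2 + 8.9772*x - 16.1098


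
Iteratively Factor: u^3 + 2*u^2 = (u + 2)*(u^2) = u*(u + 2)*(u)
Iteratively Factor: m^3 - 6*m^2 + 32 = (m - 4)*(m^2 - 2*m - 8) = (m - 4)*(m + 2)*(m - 4)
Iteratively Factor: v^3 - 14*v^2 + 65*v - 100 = (v - 5)*(v^2 - 9*v + 20) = (v - 5)^2*(v - 4)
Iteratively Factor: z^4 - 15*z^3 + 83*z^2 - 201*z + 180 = (z - 3)*(z^3 - 12*z^2 + 47*z - 60) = (z - 5)*(z - 3)*(z^2 - 7*z + 12) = (z - 5)*(z - 4)*(z - 3)*(z - 3)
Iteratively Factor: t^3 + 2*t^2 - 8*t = (t - 2)*(t^2 + 4*t) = (t - 2)*(t + 4)*(t)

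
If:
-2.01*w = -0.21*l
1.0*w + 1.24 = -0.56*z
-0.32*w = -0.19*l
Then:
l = 0.00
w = 0.00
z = -2.21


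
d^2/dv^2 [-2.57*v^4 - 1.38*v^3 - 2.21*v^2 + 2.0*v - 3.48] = -30.84*v^2 - 8.28*v - 4.42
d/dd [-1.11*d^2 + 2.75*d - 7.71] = 2.75 - 2.22*d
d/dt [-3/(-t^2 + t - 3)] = 3*(1 - 2*t)/(t^2 - t + 3)^2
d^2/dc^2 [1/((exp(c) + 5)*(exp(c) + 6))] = (4*exp(3*c) + 33*exp(2*c) + exp(c) - 330)*exp(c)/(exp(6*c) + 33*exp(5*c) + 453*exp(4*c) + 3311*exp(3*c) + 13590*exp(2*c) + 29700*exp(c) + 27000)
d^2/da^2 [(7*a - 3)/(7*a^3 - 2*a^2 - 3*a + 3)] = 2*(1029*a^5 - 1176*a^4 + 511*a^3 - 729*a^2 + 261*a + 18)/(343*a^9 - 294*a^8 - 357*a^7 + 685*a^6 - 99*a^5 - 396*a^4 + 270*a^3 + 27*a^2 - 81*a + 27)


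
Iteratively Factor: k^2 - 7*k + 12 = (k - 3)*(k - 4)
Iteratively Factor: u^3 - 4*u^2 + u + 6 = (u - 3)*(u^2 - u - 2) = (u - 3)*(u + 1)*(u - 2)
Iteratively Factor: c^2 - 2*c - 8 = (c - 4)*(c + 2)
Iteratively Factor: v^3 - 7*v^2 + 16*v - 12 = (v - 3)*(v^2 - 4*v + 4) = (v - 3)*(v - 2)*(v - 2)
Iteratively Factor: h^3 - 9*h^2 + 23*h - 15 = (h - 5)*(h^2 - 4*h + 3) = (h - 5)*(h - 1)*(h - 3)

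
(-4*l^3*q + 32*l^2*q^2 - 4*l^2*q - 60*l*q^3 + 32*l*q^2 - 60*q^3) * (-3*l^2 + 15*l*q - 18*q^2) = 12*l^5*q - 156*l^4*q^2 + 12*l^4*q + 732*l^3*q^3 - 156*l^3*q^2 - 1476*l^2*q^4 + 732*l^2*q^3 + 1080*l*q^5 - 1476*l*q^4 + 1080*q^5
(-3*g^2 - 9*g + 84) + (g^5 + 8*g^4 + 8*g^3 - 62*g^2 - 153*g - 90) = g^5 + 8*g^4 + 8*g^3 - 65*g^2 - 162*g - 6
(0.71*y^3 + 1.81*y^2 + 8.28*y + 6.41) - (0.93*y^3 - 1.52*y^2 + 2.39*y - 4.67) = -0.22*y^3 + 3.33*y^2 + 5.89*y + 11.08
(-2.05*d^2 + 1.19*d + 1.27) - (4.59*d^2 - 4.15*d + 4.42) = -6.64*d^2 + 5.34*d - 3.15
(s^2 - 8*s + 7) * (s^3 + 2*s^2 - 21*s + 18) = s^5 - 6*s^4 - 30*s^3 + 200*s^2 - 291*s + 126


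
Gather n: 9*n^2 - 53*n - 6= 9*n^2 - 53*n - 6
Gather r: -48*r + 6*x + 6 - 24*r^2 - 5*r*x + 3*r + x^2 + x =-24*r^2 + r*(-5*x - 45) + x^2 + 7*x + 6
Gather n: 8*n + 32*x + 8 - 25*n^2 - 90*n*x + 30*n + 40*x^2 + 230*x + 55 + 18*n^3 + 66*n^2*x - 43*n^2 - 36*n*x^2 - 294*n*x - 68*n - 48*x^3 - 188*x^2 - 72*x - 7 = 18*n^3 + n^2*(66*x - 68) + n*(-36*x^2 - 384*x - 30) - 48*x^3 - 148*x^2 + 190*x + 56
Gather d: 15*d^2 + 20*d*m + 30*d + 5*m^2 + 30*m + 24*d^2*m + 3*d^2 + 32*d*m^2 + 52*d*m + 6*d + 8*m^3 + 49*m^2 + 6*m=d^2*(24*m + 18) + d*(32*m^2 + 72*m + 36) + 8*m^3 + 54*m^2 + 36*m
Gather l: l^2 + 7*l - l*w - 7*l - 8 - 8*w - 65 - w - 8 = l^2 - l*w - 9*w - 81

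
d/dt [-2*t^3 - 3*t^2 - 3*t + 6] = -6*t^2 - 6*t - 3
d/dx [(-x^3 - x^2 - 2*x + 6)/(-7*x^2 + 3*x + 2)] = (7*x^4 - 6*x^3 - 23*x^2 + 80*x - 22)/(49*x^4 - 42*x^3 - 19*x^2 + 12*x + 4)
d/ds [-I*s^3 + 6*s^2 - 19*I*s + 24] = -3*I*s^2 + 12*s - 19*I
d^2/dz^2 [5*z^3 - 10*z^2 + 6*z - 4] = 30*z - 20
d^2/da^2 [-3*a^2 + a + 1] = -6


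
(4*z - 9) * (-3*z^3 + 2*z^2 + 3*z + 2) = -12*z^4 + 35*z^3 - 6*z^2 - 19*z - 18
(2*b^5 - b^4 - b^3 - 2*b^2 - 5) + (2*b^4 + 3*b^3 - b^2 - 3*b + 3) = 2*b^5 + b^4 + 2*b^3 - 3*b^2 - 3*b - 2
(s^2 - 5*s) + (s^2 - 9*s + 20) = 2*s^2 - 14*s + 20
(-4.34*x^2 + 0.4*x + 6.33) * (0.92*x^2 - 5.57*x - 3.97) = -3.9928*x^4 + 24.5418*x^3 + 20.8254*x^2 - 36.8461*x - 25.1301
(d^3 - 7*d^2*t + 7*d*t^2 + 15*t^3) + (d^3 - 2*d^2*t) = 2*d^3 - 9*d^2*t + 7*d*t^2 + 15*t^3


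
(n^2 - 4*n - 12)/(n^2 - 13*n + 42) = (n + 2)/(n - 7)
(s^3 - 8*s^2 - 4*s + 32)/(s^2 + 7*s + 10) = (s^2 - 10*s + 16)/(s + 5)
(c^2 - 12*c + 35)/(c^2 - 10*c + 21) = (c - 5)/(c - 3)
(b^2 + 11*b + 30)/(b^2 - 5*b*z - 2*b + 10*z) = (b^2 + 11*b + 30)/(b^2 - 5*b*z - 2*b + 10*z)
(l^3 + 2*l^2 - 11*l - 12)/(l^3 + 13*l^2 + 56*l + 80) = (l^2 - 2*l - 3)/(l^2 + 9*l + 20)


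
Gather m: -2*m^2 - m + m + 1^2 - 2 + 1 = -2*m^2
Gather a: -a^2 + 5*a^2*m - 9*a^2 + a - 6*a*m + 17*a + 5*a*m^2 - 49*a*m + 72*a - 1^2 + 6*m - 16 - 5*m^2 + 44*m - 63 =a^2*(5*m - 10) + a*(5*m^2 - 55*m + 90) - 5*m^2 + 50*m - 80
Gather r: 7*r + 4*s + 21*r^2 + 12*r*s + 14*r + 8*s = 21*r^2 + r*(12*s + 21) + 12*s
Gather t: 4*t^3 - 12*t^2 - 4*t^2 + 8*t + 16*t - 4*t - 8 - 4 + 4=4*t^3 - 16*t^2 + 20*t - 8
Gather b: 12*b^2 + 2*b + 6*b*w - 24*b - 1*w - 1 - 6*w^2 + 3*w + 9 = 12*b^2 + b*(6*w - 22) - 6*w^2 + 2*w + 8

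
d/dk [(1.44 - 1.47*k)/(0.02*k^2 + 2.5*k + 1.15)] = (0.0294*k^2 - 0.0575999999999999*k - 5.2905)/(0.0004*k^4 + 0.1*k^3 + 6.296*k^2 + 5.75*k + 1.3225)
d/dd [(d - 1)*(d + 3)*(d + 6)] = 3*d^2 + 16*d + 9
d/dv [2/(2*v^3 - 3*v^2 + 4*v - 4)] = 4*(-3*v^2 + 3*v - 2)/(2*v^3 - 3*v^2 + 4*v - 4)^2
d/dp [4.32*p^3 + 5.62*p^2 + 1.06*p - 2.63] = 12.96*p^2 + 11.24*p + 1.06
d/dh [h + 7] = 1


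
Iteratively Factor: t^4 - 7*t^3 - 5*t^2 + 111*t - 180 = (t - 3)*(t^3 - 4*t^2 - 17*t + 60) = (t - 5)*(t - 3)*(t^2 + t - 12) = (t - 5)*(t - 3)^2*(t + 4)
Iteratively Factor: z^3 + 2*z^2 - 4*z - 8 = (z - 2)*(z^2 + 4*z + 4) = (z - 2)*(z + 2)*(z + 2)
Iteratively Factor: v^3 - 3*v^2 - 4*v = (v)*(v^2 - 3*v - 4) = v*(v - 4)*(v + 1)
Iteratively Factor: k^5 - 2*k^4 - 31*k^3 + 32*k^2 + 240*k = (k)*(k^4 - 2*k^3 - 31*k^2 + 32*k + 240) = k*(k + 3)*(k^3 - 5*k^2 - 16*k + 80) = k*(k - 5)*(k + 3)*(k^2 - 16) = k*(k - 5)*(k - 4)*(k + 3)*(k + 4)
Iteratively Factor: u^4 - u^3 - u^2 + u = (u - 1)*(u^3 - u) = (u - 1)^2*(u^2 + u) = u*(u - 1)^2*(u + 1)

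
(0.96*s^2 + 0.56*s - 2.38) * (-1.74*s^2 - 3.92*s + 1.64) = -1.6704*s^4 - 4.7376*s^3 + 3.5204*s^2 + 10.248*s - 3.9032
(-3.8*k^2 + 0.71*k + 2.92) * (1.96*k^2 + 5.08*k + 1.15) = -7.448*k^4 - 17.9124*k^3 + 4.96*k^2 + 15.6501*k + 3.358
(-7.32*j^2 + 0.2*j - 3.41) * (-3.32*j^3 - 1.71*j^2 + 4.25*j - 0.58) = 24.3024*j^5 + 11.8532*j^4 - 20.1308*j^3 + 10.9267*j^2 - 14.6085*j + 1.9778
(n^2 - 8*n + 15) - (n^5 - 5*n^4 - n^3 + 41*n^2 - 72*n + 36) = -n^5 + 5*n^4 + n^3 - 40*n^2 + 64*n - 21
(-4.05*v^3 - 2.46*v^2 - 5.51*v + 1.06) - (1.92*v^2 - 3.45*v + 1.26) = -4.05*v^3 - 4.38*v^2 - 2.06*v - 0.2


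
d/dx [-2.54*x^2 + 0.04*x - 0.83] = 0.04 - 5.08*x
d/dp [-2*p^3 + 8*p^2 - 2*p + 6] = -6*p^2 + 16*p - 2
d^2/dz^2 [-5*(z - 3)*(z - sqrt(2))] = -10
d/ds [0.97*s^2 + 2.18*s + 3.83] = 1.94*s + 2.18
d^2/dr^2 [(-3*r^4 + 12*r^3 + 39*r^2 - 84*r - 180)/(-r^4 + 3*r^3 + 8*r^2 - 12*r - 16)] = 6*(-r^6 - 9*r^5 + 183*r^4 - 903*r^3 + 1806*r^2 - 1548*r + 952)/(r^9 - 15*r^8 + 81*r^7 - 161*r^6 - 78*r^5 + 636*r^4 - 280*r^3 - 864*r^2 + 384*r + 512)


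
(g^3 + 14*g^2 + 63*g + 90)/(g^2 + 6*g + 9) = (g^2 + 11*g + 30)/(g + 3)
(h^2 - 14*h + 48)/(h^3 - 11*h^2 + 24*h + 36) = (h - 8)/(h^2 - 5*h - 6)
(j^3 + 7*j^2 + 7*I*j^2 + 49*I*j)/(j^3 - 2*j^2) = (j^2 + 7*j*(1 + I) + 49*I)/(j*(j - 2))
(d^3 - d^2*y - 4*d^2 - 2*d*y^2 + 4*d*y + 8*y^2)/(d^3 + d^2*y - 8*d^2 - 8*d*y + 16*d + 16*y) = (d - 2*y)/(d - 4)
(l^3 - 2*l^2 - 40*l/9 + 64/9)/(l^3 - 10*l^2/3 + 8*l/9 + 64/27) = 3*(l + 2)/(3*l + 2)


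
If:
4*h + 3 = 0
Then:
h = -3/4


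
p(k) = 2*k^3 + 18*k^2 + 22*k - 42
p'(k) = 6*k^2 + 36*k + 22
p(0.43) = -29.05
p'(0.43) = 38.59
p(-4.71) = 44.72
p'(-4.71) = -14.46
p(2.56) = 165.84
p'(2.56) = 153.48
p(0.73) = -15.57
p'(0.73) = 51.48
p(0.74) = -15.05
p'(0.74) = 51.93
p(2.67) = 183.13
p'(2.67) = 160.89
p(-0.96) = -48.30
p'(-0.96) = -7.03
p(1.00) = 0.00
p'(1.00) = 64.00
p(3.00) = 240.00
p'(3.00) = 184.00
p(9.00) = 3072.00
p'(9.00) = 832.00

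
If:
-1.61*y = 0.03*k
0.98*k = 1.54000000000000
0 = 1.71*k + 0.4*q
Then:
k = 1.57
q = -6.72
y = -0.03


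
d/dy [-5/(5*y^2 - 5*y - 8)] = 25*(2*y - 1)/(-5*y^2 + 5*y + 8)^2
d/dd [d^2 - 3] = 2*d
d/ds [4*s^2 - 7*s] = 8*s - 7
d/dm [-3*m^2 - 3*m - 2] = -6*m - 3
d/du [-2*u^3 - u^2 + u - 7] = -6*u^2 - 2*u + 1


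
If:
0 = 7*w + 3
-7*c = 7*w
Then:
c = 3/7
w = -3/7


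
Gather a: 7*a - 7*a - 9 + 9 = 0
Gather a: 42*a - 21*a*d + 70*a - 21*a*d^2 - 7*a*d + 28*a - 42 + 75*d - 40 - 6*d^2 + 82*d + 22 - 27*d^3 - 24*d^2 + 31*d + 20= a*(-21*d^2 - 28*d + 140) - 27*d^3 - 30*d^2 + 188*d - 40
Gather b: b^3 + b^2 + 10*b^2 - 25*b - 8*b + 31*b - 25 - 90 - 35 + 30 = b^3 + 11*b^2 - 2*b - 120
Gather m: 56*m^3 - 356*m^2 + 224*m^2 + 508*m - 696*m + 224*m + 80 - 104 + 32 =56*m^3 - 132*m^2 + 36*m + 8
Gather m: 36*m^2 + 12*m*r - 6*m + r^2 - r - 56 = 36*m^2 + m*(12*r - 6) + r^2 - r - 56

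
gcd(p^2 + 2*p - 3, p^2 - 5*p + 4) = p - 1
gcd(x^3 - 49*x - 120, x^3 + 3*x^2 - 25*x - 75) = x^2 + 8*x + 15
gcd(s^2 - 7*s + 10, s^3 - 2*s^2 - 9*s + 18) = s - 2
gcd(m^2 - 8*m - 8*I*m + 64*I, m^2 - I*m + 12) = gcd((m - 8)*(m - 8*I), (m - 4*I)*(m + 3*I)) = 1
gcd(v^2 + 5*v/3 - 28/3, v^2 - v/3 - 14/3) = v - 7/3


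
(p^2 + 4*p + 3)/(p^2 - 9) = (p + 1)/(p - 3)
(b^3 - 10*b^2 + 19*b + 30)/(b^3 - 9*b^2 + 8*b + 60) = (b + 1)/(b + 2)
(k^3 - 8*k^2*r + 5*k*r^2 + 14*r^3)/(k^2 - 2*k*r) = k - 6*r - 7*r^2/k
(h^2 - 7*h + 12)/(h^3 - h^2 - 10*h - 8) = (h - 3)/(h^2 + 3*h + 2)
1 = 1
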